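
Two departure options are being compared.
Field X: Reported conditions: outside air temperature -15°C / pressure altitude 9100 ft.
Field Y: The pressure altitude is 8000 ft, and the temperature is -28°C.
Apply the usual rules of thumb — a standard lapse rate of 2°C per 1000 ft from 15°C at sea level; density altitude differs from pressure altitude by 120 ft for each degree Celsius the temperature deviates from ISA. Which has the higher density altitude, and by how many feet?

Field X: ISA temp = -3.2°C, deviation -11.8°C, DA = 9100 + 120 × (-11.8) = 7684 ft.
Field Y: ISA temp = -1°C, deviation -27°C, DA = 8000 + 120 × (-27) = 4760 ft.
Field X is higher by 7684 − 4760 = 2924 ft.

Field X by 2924 ft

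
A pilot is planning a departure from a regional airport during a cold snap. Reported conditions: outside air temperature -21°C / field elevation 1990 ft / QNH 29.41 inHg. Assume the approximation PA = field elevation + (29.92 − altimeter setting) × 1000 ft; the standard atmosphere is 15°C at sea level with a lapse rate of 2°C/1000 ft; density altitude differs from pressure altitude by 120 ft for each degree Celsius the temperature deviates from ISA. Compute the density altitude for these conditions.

Pressure altitude = 1990 + (29.92 − 29.41) × 1000 = 1990 + (+510) = 2500 ft.
ISA temperature at 2500 ft = 15 − 2 × (2500/1000) = 10°C.
ISA deviation = -21 − 10 = -31°C.
Density altitude = 2500 + 120 × (-31) = -1220 ft.

-1220 ft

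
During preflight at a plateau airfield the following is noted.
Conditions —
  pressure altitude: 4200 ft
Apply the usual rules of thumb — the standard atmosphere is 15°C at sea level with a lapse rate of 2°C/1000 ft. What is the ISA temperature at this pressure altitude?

ISA temperature = 15 − 2 × (4200/1000) = 15 − 8.4 = 6.6°C.

6.6°C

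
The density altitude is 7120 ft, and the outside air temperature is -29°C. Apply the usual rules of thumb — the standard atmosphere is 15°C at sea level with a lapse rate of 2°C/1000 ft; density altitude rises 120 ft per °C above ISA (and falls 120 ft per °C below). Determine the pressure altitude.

10000 ft

DA = PA + 120 × (OAT − (15 − 2·PA/1000)) = PA + 120·OAT − 1800 + 0.24·PA = 1.24·PA + 120·OAT − 1800.
So 1.24·PA = 7120 − 120 × (-29) + 1800 = 12400.
PA = 12400 / 1.24 = 10000 ft.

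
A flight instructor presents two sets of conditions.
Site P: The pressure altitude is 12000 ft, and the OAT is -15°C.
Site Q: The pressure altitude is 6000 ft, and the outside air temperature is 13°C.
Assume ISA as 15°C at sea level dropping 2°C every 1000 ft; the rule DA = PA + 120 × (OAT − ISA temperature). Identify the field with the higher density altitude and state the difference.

Site P by 4080 ft

Site P: ISA temp = -9°C, deviation -6°C, DA = 12000 + 120 × (-6) = 11280 ft.
Site Q: ISA temp = 3°C, deviation +10°C, DA = 6000 + 120 × 10 = 7200 ft.
Site P is higher by 11280 − 7200 = 4080 ft.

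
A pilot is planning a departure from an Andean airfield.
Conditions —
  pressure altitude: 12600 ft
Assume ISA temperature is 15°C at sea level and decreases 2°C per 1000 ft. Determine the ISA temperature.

ISA temperature = 15 − 2 × (12600/1000) = 15 − 25.2 = -10.2°C.

-10.2°C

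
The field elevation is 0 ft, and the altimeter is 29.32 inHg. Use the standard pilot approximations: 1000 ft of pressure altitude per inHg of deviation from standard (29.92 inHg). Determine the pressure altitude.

Pressure correction = (29.92 − 29.32) × 1000 = +600 ft.
Pressure altitude = 0 + (+600) = 600 ft.

600 ft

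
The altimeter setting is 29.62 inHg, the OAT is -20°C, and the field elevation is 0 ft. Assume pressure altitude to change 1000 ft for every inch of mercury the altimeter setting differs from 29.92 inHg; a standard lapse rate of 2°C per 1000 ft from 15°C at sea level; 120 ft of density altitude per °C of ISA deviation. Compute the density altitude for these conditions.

-3828 ft

Pressure altitude = 0 + (29.92 − 29.62) × 1000 = 0 + (+300) = 300 ft.
ISA temperature at 300 ft = 15 − 2 × (300/1000) = 14.4°C.
ISA deviation = -20 − 14.4 = -34.4°C.
Density altitude = 300 + 120 × (-34.4) = -3828 ft.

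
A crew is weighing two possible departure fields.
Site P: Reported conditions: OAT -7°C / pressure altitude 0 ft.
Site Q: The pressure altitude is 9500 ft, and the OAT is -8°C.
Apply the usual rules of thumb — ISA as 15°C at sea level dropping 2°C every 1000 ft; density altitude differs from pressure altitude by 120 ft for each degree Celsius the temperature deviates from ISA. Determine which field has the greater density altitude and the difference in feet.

Site P: ISA temp = 15°C, deviation -22°C, DA = 0 + 120 × (-22) = -2640 ft.
Site Q: ISA temp = -4°C, deviation -4°C, DA = 9500 + 120 × (-4) = 9020 ft.
Site Q is higher by 9020 − (-2640) = 11660 ft.

Site Q by 11660 ft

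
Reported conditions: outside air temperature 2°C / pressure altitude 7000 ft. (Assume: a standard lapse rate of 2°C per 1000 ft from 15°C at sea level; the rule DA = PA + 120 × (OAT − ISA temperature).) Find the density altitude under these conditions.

ISA temperature at 7000 ft = 15 − 2 × (7000/1000) = 1°C.
ISA deviation = 2 − 1 = +1°C.
Density altitude = 7000 + 120 × (1) = 7000 + (+120) = 7120 ft.

7120 ft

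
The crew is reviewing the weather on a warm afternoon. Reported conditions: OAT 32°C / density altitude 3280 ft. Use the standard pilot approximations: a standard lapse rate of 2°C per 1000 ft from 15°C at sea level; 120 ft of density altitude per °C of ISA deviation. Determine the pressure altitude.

1000 ft

DA = PA + 120 × (OAT − (15 − 2·PA/1000)) = PA + 120·OAT − 1800 + 0.24·PA = 1.24·PA + 120·OAT − 1800.
So 1.24·PA = 3280 − 120 × 32 + 1800 = 1240.
PA = 1240 / 1.24 = 1000 ft.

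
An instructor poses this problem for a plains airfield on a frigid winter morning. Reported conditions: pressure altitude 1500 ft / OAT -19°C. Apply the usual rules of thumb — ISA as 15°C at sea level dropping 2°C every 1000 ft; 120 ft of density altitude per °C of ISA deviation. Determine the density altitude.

ISA temperature at 1500 ft = 15 − 2 × (1500/1000) = 12°C.
ISA deviation = -19 − 12 = -31°C.
Density altitude = 1500 + 120 × (-31) = 1500 + (-3720) = -2220 ft.

-2220 ft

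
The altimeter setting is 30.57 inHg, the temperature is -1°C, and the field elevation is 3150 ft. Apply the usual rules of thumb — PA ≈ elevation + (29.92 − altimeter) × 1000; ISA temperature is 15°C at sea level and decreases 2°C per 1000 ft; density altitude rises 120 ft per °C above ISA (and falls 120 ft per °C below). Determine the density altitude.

1180 ft

Pressure altitude = 3150 + (29.92 − 30.57) × 1000 = 3150 + (-650) = 2500 ft.
ISA temperature at 2500 ft = 15 − 2 × (2500/1000) = 10°C.
ISA deviation = -1 − 10 = -11°C.
Density altitude = 2500 + 120 × (-11) = 1180 ft.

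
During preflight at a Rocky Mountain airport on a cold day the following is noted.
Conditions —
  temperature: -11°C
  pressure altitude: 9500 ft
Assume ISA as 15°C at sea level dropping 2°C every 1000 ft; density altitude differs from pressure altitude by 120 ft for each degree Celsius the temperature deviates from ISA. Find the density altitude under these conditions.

8660 ft

ISA temperature at 9500 ft = 15 − 2 × (9500/1000) = -4°C.
ISA deviation = -11 − (-4) = -7°C.
Density altitude = 9500 + 120 × (-7) = 9500 + (-840) = 8660 ft.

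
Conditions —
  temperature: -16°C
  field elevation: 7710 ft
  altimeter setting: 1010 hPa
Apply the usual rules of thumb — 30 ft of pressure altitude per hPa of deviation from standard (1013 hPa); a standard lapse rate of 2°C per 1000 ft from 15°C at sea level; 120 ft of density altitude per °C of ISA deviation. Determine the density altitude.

Pressure altitude = 7710 + (1013 − 1010) × 30 = 7710 + (+90) = 7800 ft.
ISA temperature at 7800 ft = 15 − 2 × (7800/1000) = -0.6°C.
ISA deviation = -16 − (-0.6) = -15.4°C.
Density altitude = 7800 + 120 × (-15.4) = 5952 ft.

5952 ft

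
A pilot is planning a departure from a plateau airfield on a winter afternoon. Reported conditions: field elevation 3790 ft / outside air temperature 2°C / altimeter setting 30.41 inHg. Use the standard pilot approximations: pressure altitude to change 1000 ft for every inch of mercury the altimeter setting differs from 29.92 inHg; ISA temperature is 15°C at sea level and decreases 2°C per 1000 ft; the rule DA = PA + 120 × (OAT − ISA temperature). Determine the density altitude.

2532 ft

Pressure altitude = 3790 + (29.92 − 30.41) × 1000 = 3790 + (-490) = 3300 ft.
ISA temperature at 3300 ft = 15 − 2 × (3300/1000) = 8.4°C.
ISA deviation = 2 − 8.4 = -6.4°C.
Density altitude = 3300 + 120 × (-6.4) = 2532 ft.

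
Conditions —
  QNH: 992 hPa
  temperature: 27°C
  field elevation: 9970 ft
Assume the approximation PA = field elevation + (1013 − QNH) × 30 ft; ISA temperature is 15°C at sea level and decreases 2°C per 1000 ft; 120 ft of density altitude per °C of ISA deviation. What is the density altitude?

14584 ft

Pressure altitude = 9970 + (1013 − 992) × 30 = 9970 + (+630) = 10600 ft.
ISA temperature at 10600 ft = 15 − 2 × (10600/1000) = -6.2°C.
ISA deviation = 27 − (-6.2) = +33.2°C.
Density altitude = 10600 + 120 × (33.2) = 14584 ft.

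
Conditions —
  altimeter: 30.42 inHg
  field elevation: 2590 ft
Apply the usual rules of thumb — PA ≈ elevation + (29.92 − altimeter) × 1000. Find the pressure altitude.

Pressure correction = (29.92 − 30.42) × 1000 = -500 ft.
Pressure altitude = 2590 + (-500) = 2090 ft.

2090 ft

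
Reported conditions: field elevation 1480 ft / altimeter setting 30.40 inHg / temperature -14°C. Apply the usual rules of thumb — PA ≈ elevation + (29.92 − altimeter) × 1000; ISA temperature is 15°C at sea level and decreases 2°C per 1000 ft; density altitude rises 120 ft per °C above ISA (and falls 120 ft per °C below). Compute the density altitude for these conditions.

-2240 ft

Pressure altitude = 1480 + (29.92 − 30.40) × 1000 = 1480 + (-480) = 1000 ft.
ISA temperature at 1000 ft = 15 − 2 × (1000/1000) = 13°C.
ISA deviation = -14 − 13 = -27°C.
Density altitude = 1000 + 120 × (-27) = -2240 ft.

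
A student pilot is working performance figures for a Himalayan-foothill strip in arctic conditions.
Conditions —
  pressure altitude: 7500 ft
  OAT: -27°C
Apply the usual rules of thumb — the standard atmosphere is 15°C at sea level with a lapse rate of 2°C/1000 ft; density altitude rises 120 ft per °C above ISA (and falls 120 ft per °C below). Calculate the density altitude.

ISA temperature at 7500 ft = 15 − 2 × (7500/1000) = 0°C.
ISA deviation = -27 − 0 = -27°C.
Density altitude = 7500 + 120 × (-27) = 7500 + (-3240) = 4260 ft.

4260 ft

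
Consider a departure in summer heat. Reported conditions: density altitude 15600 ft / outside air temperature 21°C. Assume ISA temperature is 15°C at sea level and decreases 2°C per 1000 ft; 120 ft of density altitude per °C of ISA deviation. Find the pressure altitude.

DA = PA + 120 × (OAT − (15 − 2·PA/1000)) = PA + 120·OAT − 1800 + 0.24·PA = 1.24·PA + 120·OAT − 1800.
So 1.24·PA = 15600 − 120 × 21 + 1800 = 14880.
PA = 14880 / 1.24 = 12000 ft.

12000 ft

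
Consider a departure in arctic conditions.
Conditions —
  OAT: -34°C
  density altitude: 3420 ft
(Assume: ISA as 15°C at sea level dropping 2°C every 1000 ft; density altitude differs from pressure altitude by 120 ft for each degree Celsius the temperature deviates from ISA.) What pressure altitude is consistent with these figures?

DA = PA + 120 × (OAT − (15 − 2·PA/1000)) = PA + 120·OAT − 1800 + 0.24·PA = 1.24·PA + 120·OAT − 1800.
So 1.24·PA = 3420 − 120 × (-34) + 1800 = 9300.
PA = 9300 / 1.24 = 7500 ft.

7500 ft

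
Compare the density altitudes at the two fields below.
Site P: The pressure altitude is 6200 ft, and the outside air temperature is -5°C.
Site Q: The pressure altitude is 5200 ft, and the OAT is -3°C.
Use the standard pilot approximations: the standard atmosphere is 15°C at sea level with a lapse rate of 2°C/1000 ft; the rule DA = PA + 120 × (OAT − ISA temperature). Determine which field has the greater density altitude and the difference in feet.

Site P: ISA temp = 2.6°C, deviation -7.6°C, DA = 6200 + 120 × (-7.6) = 5288 ft.
Site Q: ISA temp = 4.6°C, deviation -7.6°C, DA = 5200 + 120 × (-7.6) = 4288 ft.
Site P is higher by 5288 − 4288 = 1000 ft.

Site P by 1000 ft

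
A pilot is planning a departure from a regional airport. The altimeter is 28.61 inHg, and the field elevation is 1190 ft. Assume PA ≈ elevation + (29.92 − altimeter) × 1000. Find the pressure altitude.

2500 ft

Pressure correction = (29.92 − 28.61) × 1000 = +1310 ft.
Pressure altitude = 1190 + (+1310) = 2500 ft.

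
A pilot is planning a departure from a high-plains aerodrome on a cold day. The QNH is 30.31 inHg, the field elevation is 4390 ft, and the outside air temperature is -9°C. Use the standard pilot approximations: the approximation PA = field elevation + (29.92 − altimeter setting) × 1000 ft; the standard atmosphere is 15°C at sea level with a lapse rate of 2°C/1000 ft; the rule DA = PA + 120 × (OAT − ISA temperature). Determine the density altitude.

Pressure altitude = 4390 + (29.92 − 30.31) × 1000 = 4390 + (-390) = 4000 ft.
ISA temperature at 4000 ft = 15 − 2 × (4000/1000) = 7°C.
ISA deviation = -9 − 7 = -16°C.
Density altitude = 4000 + 120 × (-16) = 2080 ft.

2080 ft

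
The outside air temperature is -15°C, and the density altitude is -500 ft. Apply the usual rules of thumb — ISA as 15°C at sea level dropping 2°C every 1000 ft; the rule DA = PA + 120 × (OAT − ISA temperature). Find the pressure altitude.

2500 ft

DA = PA + 120 × (OAT − (15 − 2·PA/1000)) = PA + 120·OAT − 1800 + 0.24·PA = 1.24·PA + 120·OAT − 1800.
So 1.24·PA = -500 − 120 × (-15) + 1800 = 3100.
PA = 3100 / 1.24 = 2500 ft.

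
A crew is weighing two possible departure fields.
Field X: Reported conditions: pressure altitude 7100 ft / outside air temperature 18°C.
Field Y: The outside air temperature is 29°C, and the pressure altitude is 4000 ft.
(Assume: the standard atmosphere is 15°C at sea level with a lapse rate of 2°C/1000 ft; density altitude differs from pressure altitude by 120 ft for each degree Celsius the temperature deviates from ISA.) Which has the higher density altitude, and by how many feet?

Field X by 2524 ft

Field X: ISA temp = 0.8°C, deviation +17.2°C, DA = 7100 + 120 × 17.2 = 9164 ft.
Field Y: ISA temp = 7°C, deviation +22°C, DA = 4000 + 120 × 22 = 6640 ft.
Field X is higher by 9164 − 6640 = 2524 ft.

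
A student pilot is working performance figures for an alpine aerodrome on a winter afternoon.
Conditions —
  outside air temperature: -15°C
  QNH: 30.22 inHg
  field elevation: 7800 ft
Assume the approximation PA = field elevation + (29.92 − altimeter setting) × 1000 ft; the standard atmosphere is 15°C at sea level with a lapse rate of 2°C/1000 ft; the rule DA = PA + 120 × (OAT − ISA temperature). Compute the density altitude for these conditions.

5700 ft

Pressure altitude = 7800 + (29.92 − 30.22) × 1000 = 7800 + (-300) = 7500 ft.
ISA temperature at 7500 ft = 15 − 2 × (7500/1000) = 0°C.
ISA deviation = -15 − 0 = -15°C.
Density altitude = 7500 + 120 × (-15) = 5700 ft.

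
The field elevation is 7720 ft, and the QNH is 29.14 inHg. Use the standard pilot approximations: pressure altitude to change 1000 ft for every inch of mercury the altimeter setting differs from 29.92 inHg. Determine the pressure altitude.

Pressure correction = (29.92 − 29.14) × 1000 = +780 ft.
Pressure altitude = 7720 + (+780) = 8500 ft.

8500 ft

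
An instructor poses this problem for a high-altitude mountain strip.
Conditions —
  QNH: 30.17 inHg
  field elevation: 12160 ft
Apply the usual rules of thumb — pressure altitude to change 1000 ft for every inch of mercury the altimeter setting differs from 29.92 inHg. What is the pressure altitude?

11910 ft

Pressure correction = (29.92 − 30.17) × 1000 = -250 ft.
Pressure altitude = 12160 + (-250) = 11910 ft.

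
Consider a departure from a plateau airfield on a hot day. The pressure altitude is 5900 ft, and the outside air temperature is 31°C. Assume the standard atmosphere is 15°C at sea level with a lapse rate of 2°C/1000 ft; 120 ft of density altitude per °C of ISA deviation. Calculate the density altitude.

9236 ft

ISA temperature at 5900 ft = 15 − 2 × (5900/1000) = 3.2°C.
ISA deviation = 31 − 3.2 = +27.8°C.
Density altitude = 5900 + 120 × (27.8) = 5900 + (+3336) = 9236 ft.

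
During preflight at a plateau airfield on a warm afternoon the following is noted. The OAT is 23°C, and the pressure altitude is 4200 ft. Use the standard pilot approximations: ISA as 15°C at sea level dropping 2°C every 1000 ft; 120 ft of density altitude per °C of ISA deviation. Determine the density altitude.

6168 ft

ISA temperature at 4200 ft = 15 − 2 × (4200/1000) = 6.6°C.
ISA deviation = 23 − 6.6 = +16.4°C.
Density altitude = 4200 + 120 × (16.4) = 4200 + (+1968) = 6168 ft.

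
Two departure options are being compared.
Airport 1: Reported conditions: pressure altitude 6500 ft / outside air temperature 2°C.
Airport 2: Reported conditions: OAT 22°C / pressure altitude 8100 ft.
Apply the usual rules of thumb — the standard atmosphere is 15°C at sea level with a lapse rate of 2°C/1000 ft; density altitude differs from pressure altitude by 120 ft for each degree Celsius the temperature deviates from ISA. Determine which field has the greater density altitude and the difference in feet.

Airport 1: ISA temp = 2°C, deviation 0°C, DA = 6500 + 120 × 0 = 6500 ft.
Airport 2: ISA temp = -1.2°C, deviation +23.2°C, DA = 8100 + 120 × 23.2 = 10884 ft.
Airport 2 is higher by 10884 − 6500 = 4384 ft.

Airport 2 by 4384 ft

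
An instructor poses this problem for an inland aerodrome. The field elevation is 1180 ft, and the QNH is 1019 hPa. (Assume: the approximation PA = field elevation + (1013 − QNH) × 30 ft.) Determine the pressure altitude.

Pressure correction = (1013 − 1019) × 30 = -180 ft.
Pressure altitude = 1180 + (-180) = 1000 ft.

1000 ft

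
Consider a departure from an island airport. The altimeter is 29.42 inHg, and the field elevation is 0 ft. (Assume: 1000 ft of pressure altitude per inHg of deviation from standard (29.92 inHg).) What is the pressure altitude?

500 ft

Pressure correction = (29.92 − 29.42) × 1000 = +500 ft.
Pressure altitude = 0 + (+500) = 500 ft.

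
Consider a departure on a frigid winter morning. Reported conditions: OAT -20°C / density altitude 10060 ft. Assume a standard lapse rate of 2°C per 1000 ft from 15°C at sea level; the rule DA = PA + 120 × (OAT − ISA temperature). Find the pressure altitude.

DA = PA + 120 × (OAT − (15 − 2·PA/1000)) = PA + 120·OAT − 1800 + 0.24·PA = 1.24·PA + 120·OAT − 1800.
So 1.24·PA = 10060 − 120 × (-20) + 1800 = 14260.
PA = 14260 / 1.24 = 11500 ft.

11500 ft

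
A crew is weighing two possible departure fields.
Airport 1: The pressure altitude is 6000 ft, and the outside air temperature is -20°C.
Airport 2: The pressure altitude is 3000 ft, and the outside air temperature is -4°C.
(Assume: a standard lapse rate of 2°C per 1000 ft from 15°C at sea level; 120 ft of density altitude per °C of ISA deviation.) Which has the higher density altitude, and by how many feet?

Airport 1 by 1800 ft

Airport 1: ISA temp = 3°C, deviation -23°C, DA = 6000 + 120 × (-23) = 3240 ft.
Airport 2: ISA temp = 9°C, deviation -13°C, DA = 3000 + 120 × (-13) = 1440 ft.
Airport 1 is higher by 3240 − 1440 = 1800 ft.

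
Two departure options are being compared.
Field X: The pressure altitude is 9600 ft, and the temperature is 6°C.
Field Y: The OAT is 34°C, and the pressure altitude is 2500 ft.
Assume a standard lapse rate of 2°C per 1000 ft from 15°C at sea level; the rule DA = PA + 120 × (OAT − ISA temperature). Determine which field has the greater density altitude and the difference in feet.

Field X by 5444 ft

Field X: ISA temp = -4.2°C, deviation +10.2°C, DA = 9600 + 120 × 10.2 = 10824 ft.
Field Y: ISA temp = 10°C, deviation +24°C, DA = 2500 + 120 × 24 = 5380 ft.
Field X is higher by 10824 − 5380 = 5444 ft.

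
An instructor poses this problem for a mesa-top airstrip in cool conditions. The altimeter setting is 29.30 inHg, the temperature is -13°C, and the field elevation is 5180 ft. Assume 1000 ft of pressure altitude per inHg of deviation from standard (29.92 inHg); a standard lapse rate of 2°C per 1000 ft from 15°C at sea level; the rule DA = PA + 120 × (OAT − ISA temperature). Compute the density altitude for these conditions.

3832 ft

Pressure altitude = 5180 + (29.92 − 29.30) × 1000 = 5180 + (+620) = 5800 ft.
ISA temperature at 5800 ft = 15 − 2 × (5800/1000) = 3.4°C.
ISA deviation = -13 − 3.4 = -16.4°C.
Density altitude = 5800 + 120 × (-16.4) = 3832 ft.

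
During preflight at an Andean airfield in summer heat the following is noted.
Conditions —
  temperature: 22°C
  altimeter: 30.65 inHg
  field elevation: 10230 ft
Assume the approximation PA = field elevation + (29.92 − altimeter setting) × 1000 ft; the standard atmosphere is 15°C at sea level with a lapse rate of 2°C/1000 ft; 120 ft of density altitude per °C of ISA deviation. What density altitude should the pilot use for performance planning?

12620 ft

Pressure altitude = 10230 + (29.92 − 30.65) × 1000 = 10230 + (-730) = 9500 ft.
ISA temperature at 9500 ft = 15 − 2 × (9500/1000) = -4°C.
ISA deviation = 22 − (-4) = +26°C.
Density altitude = 9500 + 120 × (26) = 12620 ft.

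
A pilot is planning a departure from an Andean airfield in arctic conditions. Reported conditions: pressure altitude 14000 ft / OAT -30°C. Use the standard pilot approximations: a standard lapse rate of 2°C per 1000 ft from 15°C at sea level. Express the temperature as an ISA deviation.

ISA temperature at 14000 ft = 15 − 2 × (14000/1000) = -13°C.
Deviation = OAT − ISA = -30 − (-13) = -17°C.

ISA-17°C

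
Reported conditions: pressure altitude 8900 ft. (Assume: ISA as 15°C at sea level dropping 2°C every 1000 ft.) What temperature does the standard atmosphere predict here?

ISA temperature = 15 − 2 × (8900/1000) = 15 − 17.8 = -2.8°C.

-2.8°C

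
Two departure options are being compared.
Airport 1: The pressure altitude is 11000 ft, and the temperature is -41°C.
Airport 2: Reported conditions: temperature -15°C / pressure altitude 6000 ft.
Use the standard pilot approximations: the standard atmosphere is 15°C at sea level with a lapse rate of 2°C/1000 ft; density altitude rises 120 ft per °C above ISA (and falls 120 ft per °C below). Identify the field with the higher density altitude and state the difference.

Airport 1: ISA temp = -7°C, deviation -34°C, DA = 11000 + 120 × (-34) = 6920 ft.
Airport 2: ISA temp = 3°C, deviation -18°C, DA = 6000 + 120 × (-18) = 3840 ft.
Airport 1 is higher by 6920 − 3840 = 3080 ft.

Airport 1 by 3080 ft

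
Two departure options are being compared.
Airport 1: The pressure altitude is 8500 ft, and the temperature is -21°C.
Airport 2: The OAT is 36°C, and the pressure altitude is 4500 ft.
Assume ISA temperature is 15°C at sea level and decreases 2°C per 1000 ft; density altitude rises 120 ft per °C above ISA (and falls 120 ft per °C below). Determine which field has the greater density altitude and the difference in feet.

Airport 1: ISA temp = -2°C, deviation -19°C, DA = 8500 + 120 × (-19) = 6220 ft.
Airport 2: ISA temp = 6°C, deviation +30°C, DA = 4500 + 120 × 30 = 8100 ft.
Airport 2 is higher by 8100 − 6220 = 1880 ft.

Airport 2 by 1880 ft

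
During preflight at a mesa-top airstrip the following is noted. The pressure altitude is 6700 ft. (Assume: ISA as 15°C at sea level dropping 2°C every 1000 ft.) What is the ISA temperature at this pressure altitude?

1.6°C

ISA temperature = 15 − 2 × (6700/1000) = 15 − 13.4 = 1.6°C.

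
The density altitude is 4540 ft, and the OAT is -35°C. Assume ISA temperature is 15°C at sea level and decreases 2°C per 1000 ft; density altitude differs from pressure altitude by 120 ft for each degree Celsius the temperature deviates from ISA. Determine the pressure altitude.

8500 ft

DA = PA + 120 × (OAT − (15 − 2·PA/1000)) = PA + 120·OAT − 1800 + 0.24·PA = 1.24·PA + 120·OAT − 1800.
So 1.24·PA = 4540 − 120 × (-35) + 1800 = 10540.
PA = 10540 / 1.24 = 8500 ft.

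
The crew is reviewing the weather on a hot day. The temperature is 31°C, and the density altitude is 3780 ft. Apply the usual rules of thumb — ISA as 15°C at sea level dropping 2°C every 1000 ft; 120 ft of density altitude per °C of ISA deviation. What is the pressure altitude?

DA = PA + 120 × (OAT − (15 − 2·PA/1000)) = PA + 120·OAT − 1800 + 0.24·PA = 1.24·PA + 120·OAT − 1800.
So 1.24·PA = 3780 − 120 × 31 + 1800 = 1860.
PA = 1860 / 1.24 = 1500 ft.

1500 ft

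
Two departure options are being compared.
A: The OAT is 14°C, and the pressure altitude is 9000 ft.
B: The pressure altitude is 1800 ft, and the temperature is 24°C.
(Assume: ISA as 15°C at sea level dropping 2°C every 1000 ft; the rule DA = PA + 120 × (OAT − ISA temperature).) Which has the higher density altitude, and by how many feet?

A by 7728 ft

A: ISA temp = -3°C, deviation +17°C, DA = 9000 + 120 × 17 = 11040 ft.
B: ISA temp = 11.4°C, deviation +12.6°C, DA = 1800 + 120 × 12.6 = 3312 ft.
A is higher by 11040 − 3312 = 7728 ft.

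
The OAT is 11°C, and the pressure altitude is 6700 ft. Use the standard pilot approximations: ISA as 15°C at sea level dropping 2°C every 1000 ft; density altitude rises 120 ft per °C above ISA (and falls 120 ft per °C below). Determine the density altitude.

7828 ft

ISA temperature at 6700 ft = 15 − 2 × (6700/1000) = 1.6°C.
ISA deviation = 11 − 1.6 = +9.4°C.
Density altitude = 6700 + 120 × (9.4) = 6700 + (+1128) = 7828 ft.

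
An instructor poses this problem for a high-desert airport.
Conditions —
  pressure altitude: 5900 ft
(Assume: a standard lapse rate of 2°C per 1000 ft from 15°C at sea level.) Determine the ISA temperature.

ISA temperature = 15 − 2 × (5900/1000) = 15 − 11.8 = 3.2°C.

3.2°C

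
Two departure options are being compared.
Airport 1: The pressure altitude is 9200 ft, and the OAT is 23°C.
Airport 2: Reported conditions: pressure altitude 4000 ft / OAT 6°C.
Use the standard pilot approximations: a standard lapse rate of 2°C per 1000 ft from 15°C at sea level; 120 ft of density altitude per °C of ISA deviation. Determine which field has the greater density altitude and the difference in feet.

Airport 1: ISA temp = -3.4°C, deviation +26.4°C, DA = 9200 + 120 × 26.4 = 12368 ft.
Airport 2: ISA temp = 7°C, deviation -1°C, DA = 4000 + 120 × (-1) = 3880 ft.
Airport 1 is higher by 12368 − 3880 = 8488 ft.

Airport 1 by 8488 ft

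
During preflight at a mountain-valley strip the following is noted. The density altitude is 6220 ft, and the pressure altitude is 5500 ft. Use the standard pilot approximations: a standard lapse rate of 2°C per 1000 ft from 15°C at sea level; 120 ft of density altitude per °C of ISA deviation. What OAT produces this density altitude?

Density altitude − pressure altitude = 6220 − 5500 = +720 ft.
At 120 ft/°C that is an ISA deviation of 720/120 = +6°C.
ISA temperature at 5500 ft = 15 − 2 × (5500/1000) = 4°C.
OAT = ISA + deviation = 4 + (+6) = 10°C.

10°C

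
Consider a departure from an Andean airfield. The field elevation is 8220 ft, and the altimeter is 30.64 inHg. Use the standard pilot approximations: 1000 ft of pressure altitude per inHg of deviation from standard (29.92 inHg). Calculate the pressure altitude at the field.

Pressure correction = (29.92 − 30.64) × 1000 = -720 ft.
Pressure altitude = 8220 + (-720) = 7500 ft.

7500 ft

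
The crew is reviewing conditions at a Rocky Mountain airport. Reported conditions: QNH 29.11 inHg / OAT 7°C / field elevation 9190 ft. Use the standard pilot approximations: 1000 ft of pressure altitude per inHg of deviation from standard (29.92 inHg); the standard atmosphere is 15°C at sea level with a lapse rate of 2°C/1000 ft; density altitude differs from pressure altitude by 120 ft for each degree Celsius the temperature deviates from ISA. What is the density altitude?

Pressure altitude = 9190 + (29.92 − 29.11) × 1000 = 9190 + (+810) = 10000 ft.
ISA temperature at 10000 ft = 15 − 2 × (10000/1000) = -5°C.
ISA deviation = 7 − (-5) = +12°C.
Density altitude = 10000 + 120 × (12) = 11440 ft.

11440 ft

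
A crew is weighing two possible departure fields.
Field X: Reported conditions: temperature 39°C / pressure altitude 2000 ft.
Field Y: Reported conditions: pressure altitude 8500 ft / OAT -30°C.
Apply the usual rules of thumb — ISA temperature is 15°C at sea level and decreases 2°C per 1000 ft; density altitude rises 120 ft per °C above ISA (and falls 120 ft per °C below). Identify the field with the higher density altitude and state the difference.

Field X by 220 ft

Field X: ISA temp = 11°C, deviation +28°C, DA = 2000 + 120 × 28 = 5360 ft.
Field Y: ISA temp = -2°C, deviation -28°C, DA = 8500 + 120 × (-28) = 5140 ft.
Field X is higher by 5360 − 5140 = 220 ft.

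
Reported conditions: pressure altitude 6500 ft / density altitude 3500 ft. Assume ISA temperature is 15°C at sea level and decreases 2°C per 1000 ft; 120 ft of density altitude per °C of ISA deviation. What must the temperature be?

-23°C

Density altitude − pressure altitude = 3500 − 6500 = -3000 ft.
At 120 ft/°C that is an ISA deviation of -3000/120 = -25°C.
ISA temperature at 6500 ft = 15 − 2 × (6500/1000) = 2°C.
OAT = ISA + deviation = 2 + (-25) = -23°C.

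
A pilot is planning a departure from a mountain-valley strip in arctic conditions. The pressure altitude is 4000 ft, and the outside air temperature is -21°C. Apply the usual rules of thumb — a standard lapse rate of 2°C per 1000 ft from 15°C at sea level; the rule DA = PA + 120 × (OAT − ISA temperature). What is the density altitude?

640 ft

ISA temperature at 4000 ft = 15 − 2 × (4000/1000) = 7°C.
ISA deviation = -21 − 7 = -28°C.
Density altitude = 4000 + 120 × (-28) = 4000 + (-3360) = 640 ft.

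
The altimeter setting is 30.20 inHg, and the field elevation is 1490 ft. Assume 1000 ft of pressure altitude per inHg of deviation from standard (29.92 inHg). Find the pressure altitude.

1210 ft

Pressure correction = (29.92 − 30.20) × 1000 = -280 ft.
Pressure altitude = 1490 + (-280) = 1210 ft.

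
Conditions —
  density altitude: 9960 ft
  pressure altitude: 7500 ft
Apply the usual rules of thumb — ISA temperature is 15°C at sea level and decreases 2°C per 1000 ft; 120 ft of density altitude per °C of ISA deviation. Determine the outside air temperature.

Density altitude − pressure altitude = 9960 − 7500 = +2460 ft.
At 120 ft/°C that is an ISA deviation of 2460/120 = +20.5°C.
ISA temperature at 7500 ft = 15 − 2 × (7500/1000) = 0°C.
OAT = ISA + deviation = 0 + (+20.5) = 20.5°C.

20.5°C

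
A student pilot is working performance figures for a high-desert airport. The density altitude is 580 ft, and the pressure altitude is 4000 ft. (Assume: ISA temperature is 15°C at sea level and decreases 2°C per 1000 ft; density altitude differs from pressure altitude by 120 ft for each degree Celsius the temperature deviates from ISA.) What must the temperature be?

-21.5°C

Density altitude − pressure altitude = 580 − 4000 = -3420 ft.
At 120 ft/°C that is an ISA deviation of -3420/120 = -28.5°C.
ISA temperature at 4000 ft = 15 − 2 × (4000/1000) = 7°C.
OAT = ISA + deviation = 7 + (-28.5) = -21.5°C.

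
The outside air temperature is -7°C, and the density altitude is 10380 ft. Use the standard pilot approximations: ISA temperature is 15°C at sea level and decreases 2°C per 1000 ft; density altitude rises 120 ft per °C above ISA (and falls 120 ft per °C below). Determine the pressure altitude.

10500 ft

DA = PA + 120 × (OAT − (15 − 2·PA/1000)) = PA + 120·OAT − 1800 + 0.24·PA = 1.24·PA + 120·OAT − 1800.
So 1.24·PA = 10380 − 120 × (-7) + 1800 = 13020.
PA = 13020 / 1.24 = 10500 ft.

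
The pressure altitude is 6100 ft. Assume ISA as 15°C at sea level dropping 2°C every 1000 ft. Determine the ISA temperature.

2.8°C

ISA temperature = 15 − 2 × (6100/1000) = 15 − 12.2 = 2.8°C.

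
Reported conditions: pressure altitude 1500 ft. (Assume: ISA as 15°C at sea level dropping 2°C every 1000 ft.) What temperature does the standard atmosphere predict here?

ISA temperature = 15 − 2 × (1500/1000) = 15 − 3 = 12°C.

12°C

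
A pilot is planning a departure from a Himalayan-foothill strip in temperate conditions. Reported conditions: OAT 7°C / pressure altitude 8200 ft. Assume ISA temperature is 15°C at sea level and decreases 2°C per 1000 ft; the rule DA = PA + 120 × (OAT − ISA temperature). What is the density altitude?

9208 ft

ISA temperature at 8200 ft = 15 − 2 × (8200/1000) = -1.4°C.
ISA deviation = 7 − (-1.4) = +8.4°C.
Density altitude = 8200 + 120 × (8.4) = 8200 + (+1008) = 9208 ft.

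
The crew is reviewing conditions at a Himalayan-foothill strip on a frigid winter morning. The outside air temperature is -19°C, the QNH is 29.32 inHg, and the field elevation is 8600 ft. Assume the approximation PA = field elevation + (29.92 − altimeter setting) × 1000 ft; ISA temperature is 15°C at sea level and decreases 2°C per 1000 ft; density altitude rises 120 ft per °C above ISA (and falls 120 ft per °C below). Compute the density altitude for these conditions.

7328 ft

Pressure altitude = 8600 + (29.92 − 29.32) × 1000 = 8600 + (+600) = 9200 ft.
ISA temperature at 9200 ft = 15 − 2 × (9200/1000) = -3.4°C.
ISA deviation = -19 − (-3.4) = -15.6°C.
Density altitude = 9200 + 120 × (-15.6) = 7328 ft.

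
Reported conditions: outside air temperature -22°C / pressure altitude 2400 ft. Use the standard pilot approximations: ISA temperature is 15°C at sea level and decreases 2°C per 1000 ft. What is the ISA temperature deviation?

ISA-32.2°C

ISA temperature at 2400 ft = 15 − 2 × (2400/1000) = 10.2°C.
Deviation = OAT − ISA = -22 − 10.2 = -32.2°C.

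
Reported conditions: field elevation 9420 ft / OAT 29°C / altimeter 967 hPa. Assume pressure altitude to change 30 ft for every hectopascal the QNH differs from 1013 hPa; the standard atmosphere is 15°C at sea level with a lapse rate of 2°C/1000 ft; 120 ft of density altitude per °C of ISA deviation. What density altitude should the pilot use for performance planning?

15072 ft

Pressure altitude = 9420 + (1013 − 967) × 30 = 9420 + (+1380) = 10800 ft.
ISA temperature at 10800 ft = 15 − 2 × (10800/1000) = -6.6°C.
ISA deviation = 29 − (-6.6) = +35.6°C.
Density altitude = 10800 + 120 × (35.6) = 15072 ft.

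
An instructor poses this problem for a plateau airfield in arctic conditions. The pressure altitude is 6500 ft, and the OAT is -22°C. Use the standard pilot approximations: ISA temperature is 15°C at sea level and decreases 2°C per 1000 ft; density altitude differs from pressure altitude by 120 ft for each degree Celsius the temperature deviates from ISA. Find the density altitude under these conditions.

ISA temperature at 6500 ft = 15 − 2 × (6500/1000) = 2°C.
ISA deviation = -22 − 2 = -24°C.
Density altitude = 6500 + 120 × (-24) = 6500 + (-2880) = 3620 ft.

3620 ft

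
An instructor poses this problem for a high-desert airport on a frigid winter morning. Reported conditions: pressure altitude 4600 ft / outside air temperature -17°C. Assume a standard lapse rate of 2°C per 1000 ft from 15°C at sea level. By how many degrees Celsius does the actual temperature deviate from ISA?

ISA-22.8°C

ISA temperature at 4600 ft = 15 − 2 × (4600/1000) = 5.8°C.
Deviation = OAT − ISA = -17 − 5.8 = -22.8°C.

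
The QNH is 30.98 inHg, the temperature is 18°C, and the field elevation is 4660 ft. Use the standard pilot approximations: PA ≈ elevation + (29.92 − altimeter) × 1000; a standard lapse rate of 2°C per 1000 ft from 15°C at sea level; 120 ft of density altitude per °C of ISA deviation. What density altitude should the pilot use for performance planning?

Pressure altitude = 4660 + (29.92 − 30.98) × 1000 = 4660 + (-1060) = 3600 ft.
ISA temperature at 3600 ft = 15 − 2 × (3600/1000) = 7.8°C.
ISA deviation = 18 − 7.8 = +10.2°C.
Density altitude = 3600 + 120 × (10.2) = 4824 ft.

4824 ft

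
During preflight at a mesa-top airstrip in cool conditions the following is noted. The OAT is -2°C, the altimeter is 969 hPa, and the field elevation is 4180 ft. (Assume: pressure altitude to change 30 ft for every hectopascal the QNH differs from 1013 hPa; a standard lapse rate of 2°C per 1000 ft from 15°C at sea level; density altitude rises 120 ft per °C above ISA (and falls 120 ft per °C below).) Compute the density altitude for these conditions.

4780 ft

Pressure altitude = 4180 + (1013 − 969) × 30 = 4180 + (+1320) = 5500 ft.
ISA temperature at 5500 ft = 15 − 2 × (5500/1000) = 4°C.
ISA deviation = -2 − 4 = -6°C.
Density altitude = 5500 + 120 × (-6) = 4780 ft.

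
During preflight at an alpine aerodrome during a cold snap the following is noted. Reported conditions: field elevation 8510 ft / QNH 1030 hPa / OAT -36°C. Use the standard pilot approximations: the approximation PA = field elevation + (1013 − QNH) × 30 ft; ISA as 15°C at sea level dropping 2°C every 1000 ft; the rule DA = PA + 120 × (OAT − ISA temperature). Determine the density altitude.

Pressure altitude = 8510 + (1013 − 1030) × 30 = 8510 + (-510) = 8000 ft.
ISA temperature at 8000 ft = 15 − 2 × (8000/1000) = -1°C.
ISA deviation = -36 − (-1) = -35°C.
Density altitude = 8000 + 120 × (-35) = 3800 ft.

3800 ft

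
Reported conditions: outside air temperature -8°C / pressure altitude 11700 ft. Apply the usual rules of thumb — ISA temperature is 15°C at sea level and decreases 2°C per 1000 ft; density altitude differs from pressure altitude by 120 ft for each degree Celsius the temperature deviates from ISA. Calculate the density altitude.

11748 ft

ISA temperature at 11700 ft = 15 − 2 × (11700/1000) = -8.4°C.
ISA deviation = -8 − (-8.4) = +0.4°C.
Density altitude = 11700 + 120 × (0.4) = 11700 + (+48) = 11748 ft.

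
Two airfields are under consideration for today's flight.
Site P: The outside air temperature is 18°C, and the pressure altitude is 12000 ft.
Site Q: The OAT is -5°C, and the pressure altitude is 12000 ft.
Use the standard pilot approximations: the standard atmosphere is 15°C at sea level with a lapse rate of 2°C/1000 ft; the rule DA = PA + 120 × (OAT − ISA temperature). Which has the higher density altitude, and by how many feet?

Site P: ISA temp = -9°C, deviation +27°C, DA = 12000 + 120 × 27 = 15240 ft.
Site Q: ISA temp = -9°C, deviation +4°C, DA = 12000 + 120 × 4 = 12480 ft.
Site P is higher by 15240 − 12480 = 2760 ft.

Site P by 2760 ft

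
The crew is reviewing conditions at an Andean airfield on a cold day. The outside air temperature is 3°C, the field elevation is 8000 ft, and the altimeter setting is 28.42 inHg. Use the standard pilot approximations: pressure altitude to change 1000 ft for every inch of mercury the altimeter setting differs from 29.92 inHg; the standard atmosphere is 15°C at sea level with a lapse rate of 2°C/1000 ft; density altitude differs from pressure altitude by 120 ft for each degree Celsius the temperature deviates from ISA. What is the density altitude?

10340 ft

Pressure altitude = 8000 + (29.92 − 28.42) × 1000 = 8000 + (+1500) = 9500 ft.
ISA temperature at 9500 ft = 15 − 2 × (9500/1000) = -4°C.
ISA deviation = 3 − (-4) = +7°C.
Density altitude = 9500 + 120 × (7) = 10340 ft.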